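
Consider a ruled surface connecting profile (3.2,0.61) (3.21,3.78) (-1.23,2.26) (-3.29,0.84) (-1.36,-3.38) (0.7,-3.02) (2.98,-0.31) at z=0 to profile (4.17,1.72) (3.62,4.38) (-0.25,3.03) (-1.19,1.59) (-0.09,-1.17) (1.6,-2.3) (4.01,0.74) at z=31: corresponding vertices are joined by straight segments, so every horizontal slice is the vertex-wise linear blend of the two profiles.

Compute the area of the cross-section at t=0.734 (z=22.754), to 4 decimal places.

Cross-section at t=0.734: each vertex is (1-t)·p0[i] + t·p1[i].
  v1: (1-0.734)·(3.2,0.61) + 0.734·(4.17,1.72) = (3.9120,1.4247)
  v2: (1-0.734)·(3.21,3.78) + 0.734·(3.62,4.38) = (3.5109,4.2204)
  v3: (1-0.734)·(-1.23,2.26) + 0.734·(-0.25,3.03) = (-0.5107,2.8252)
  v4: (1-0.734)·(-3.29,0.84) + 0.734·(-1.19,1.59) = (-1.7486,1.3905)
  v5: (1-0.734)·(-1.36,-3.38) + 0.734·(-0.09,-1.17) = (-0.4278,-1.7579)
  v6: (1-0.734)·(0.7,-3.02) + 0.734·(1.6,-2.3) = (1.3606,-2.4915)
  v7: (1-0.734)·(2.98,-0.31) + 0.734·(4.01,0.74) = (3.7360,0.4607)
Shoelace sum Σ(x_i·y_{i+1} − x_{i+1}·y_i):
  i=1: 3.9120·4.2204 − 3.5109·1.4247 = +11.5079 (running +11.5079)
  i=2: 3.5109·2.8252 − -0.5107·4.2204 = +12.0743 (running +23.5823)
  i=3: -0.5107·1.3905 − -1.7486·2.8252 = +4.2300 (running +27.8123)
  i=4: -1.7486·-1.7579 − -0.4278·1.3905 = +3.6687 (running +31.4809)
  i=5: -0.4278·-2.4915 − 1.3606·-1.7579 = +3.4577 (running +34.9386)
  i=6: 1.3606·0.4607 − 3.7360·-2.4915 = +9.9352 (running +44.8738)
  i=7: 3.7360·1.4247 − 3.9120·0.4607 = +3.5206 (running +48.3944)
Area = |Σ|/2 = |48.3944|/2 = 24.1972

Area at t=0.734: 24.1972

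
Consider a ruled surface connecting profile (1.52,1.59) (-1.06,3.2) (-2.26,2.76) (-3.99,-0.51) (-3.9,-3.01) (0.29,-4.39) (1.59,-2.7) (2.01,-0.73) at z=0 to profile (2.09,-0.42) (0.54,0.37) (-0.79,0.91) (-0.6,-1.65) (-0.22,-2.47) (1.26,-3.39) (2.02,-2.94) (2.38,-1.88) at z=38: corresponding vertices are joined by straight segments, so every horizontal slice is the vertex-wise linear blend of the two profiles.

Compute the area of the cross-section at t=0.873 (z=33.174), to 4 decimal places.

Area at t=0.873: 11.1294

Cross-section at t=0.873: each vertex is (1-t)·p0[i] + t·p1[i].
  v1: (1-0.873)·(1.52,1.59) + 0.873·(2.09,-0.42) = (2.0176,-0.1647)
  v2: (1-0.873)·(-1.06,3.2) + 0.873·(0.54,0.37) = (0.3368,0.7294)
  v3: (1-0.873)·(-2.26,2.76) + 0.873·(-0.79,0.91) = (-0.9767,1.1450)
  v4: (1-0.873)·(-3.99,-0.51) + 0.873·(-0.6,-1.65) = (-1.0305,-1.5052)
  v5: (1-0.873)·(-3.9,-3.01) + 0.873·(-0.22,-2.47) = (-0.6874,-2.5386)
  v6: (1-0.873)·(0.29,-4.39) + 0.873·(1.26,-3.39) = (1.1368,-3.5170)
  v7: (1-0.873)·(1.59,-2.7) + 0.873·(2.02,-2.94) = (1.9654,-2.9095)
  v8: (1-0.873)·(2.01,-0.73) + 0.873·(2.38,-1.88) = (2.3330,-1.7339)
Shoelace sum Σ(x_i·y_{i+1} − x_{i+1}·y_i):
  i=1: 2.0176·0.7294 − 0.3368·-0.1647 = +1.5271 (running +1.5271)
  i=2: 0.3368·1.1450 − -0.9767·0.7294 = +1.0980 (running +2.6252)
  i=3: -0.9767·-1.5052 − -1.0305·1.1450 = +2.6500 (running +5.2752)
  i=4: -1.0305·-2.5386 − -0.6874·-1.5052 = +1.5815 (running +6.8567)
  i=5: -0.6874·-3.5170 − 1.1368·-2.5386 = +5.3033 (running +12.1600)
  i=6: 1.1368·-2.9095 − 1.9654·-3.5170 = +3.6047 (running +15.7647)
  i=7: 1.9654·-1.7339 − 2.3330·-2.9095 = +3.3801 (running +19.1448)
  i=8: 2.3330·-0.1647 − 2.0176·-1.7339 = +3.1141 (running +22.2589)
Area = |Σ|/2 = |22.2589|/2 = 11.1294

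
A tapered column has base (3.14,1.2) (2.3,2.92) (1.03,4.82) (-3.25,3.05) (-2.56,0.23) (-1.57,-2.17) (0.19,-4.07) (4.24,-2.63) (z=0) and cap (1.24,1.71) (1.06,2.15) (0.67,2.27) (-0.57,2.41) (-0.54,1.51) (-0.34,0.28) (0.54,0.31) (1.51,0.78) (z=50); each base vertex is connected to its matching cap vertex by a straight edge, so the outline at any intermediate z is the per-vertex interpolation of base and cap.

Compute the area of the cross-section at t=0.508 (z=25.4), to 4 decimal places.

Cross-section at t=0.508: each vertex is (1-t)·p0[i] + t·p1[i].
  v1: (1-0.508)·(3.14,1.2) + 0.508·(1.24,1.71) = (2.1748,1.4591)
  v2: (1-0.508)·(2.3,2.92) + 0.508·(1.06,2.15) = (1.6701,2.5288)
  v3: (1-0.508)·(1.03,4.82) + 0.508·(0.67,2.27) = (0.8471,3.5246)
  v4: (1-0.508)·(-3.25,3.05) + 0.508·(-0.57,2.41) = (-1.8886,2.7249)
  v5: (1-0.508)·(-2.56,0.23) + 0.508·(-0.54,1.51) = (-1.5338,0.8802)
  v6: (1-0.508)·(-1.57,-2.17) + 0.508·(-0.34,0.28) = (-0.9452,-0.9254)
  v7: (1-0.508)·(0.19,-4.07) + 0.508·(0.54,0.31) = (0.3678,-1.8450)
  v8: (1-0.508)·(4.24,-2.63) + 0.508·(1.51,0.78) = (2.8532,-0.8977)
Shoelace sum Σ(x_i·y_{i+1} − x_{i+1}·y_i):
  i=1: 2.1748·2.5288 − 1.6701·1.4591 = +3.0629 (running +3.0629)
  i=2: 1.6701·3.5246 − 0.8471·2.5288 = +3.7441 (running +6.8071)
  i=3: 0.8471·2.7249 − -1.8886·3.5246 = +8.9647 (running +15.7718)
  i=4: -1.8886·0.8802 − -1.5338·2.7249 = +2.5171 (running +18.2889)
  i=5: -1.5338·-0.9254 − -0.9452·0.8802 = +2.2514 (running +20.5403)
  i=6: -0.9452·-1.8450 − 0.3678·-0.9254 = +2.0841 (running +22.6245)
  i=7: 0.3678·-0.8977 − 2.8532·-1.8450 = +4.9338 (running +27.5582)
  i=8: 2.8532·1.4591 − 2.1748·-0.8977 = +6.1154 (running +33.6736)
Area = |Σ|/2 = |33.6736|/2 = 16.8368

Area at t=0.508: 16.8368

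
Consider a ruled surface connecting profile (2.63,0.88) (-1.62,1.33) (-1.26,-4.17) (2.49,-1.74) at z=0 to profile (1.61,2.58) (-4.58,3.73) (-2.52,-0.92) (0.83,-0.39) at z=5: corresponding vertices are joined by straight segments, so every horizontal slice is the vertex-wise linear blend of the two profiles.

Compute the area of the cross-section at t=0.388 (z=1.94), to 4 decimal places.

Cross-section at t=0.388: each vertex is (1-t)·p0[i] + t·p1[i].
  v1: (1-0.388)·(2.63,0.88) + 0.388·(1.61,2.58) = (2.2342,1.5396)
  v2: (1-0.388)·(-1.62,1.33) + 0.388·(-4.58,3.73) = (-2.7685,2.2612)
  v3: (1-0.388)·(-1.26,-4.17) + 0.388·(-2.52,-0.92) = (-1.7489,-2.9090)
  v4: (1-0.388)·(2.49,-1.74) + 0.388·(0.83,-0.39) = (1.8459,-1.2162)
Shoelace sum Σ(x_i·y_{i+1} − x_{i+1}·y_i):
  i=1: 2.2342·2.2612 − -2.7685·1.5396 = +9.3144 (running +9.3144)
  i=2: -2.7685·-2.9090 − -1.7489·2.2612 = +12.0081 (running +21.3225)
  i=3: -1.7489·-1.2162 − 1.8459·-2.9090 = +7.4968 (running +28.8193)
  i=4: 1.8459·1.5396 − 2.2342·-1.2162 = +5.5593 (running +34.3785)
Area = |Σ|/2 = |34.3785|/2 = 17.1893

Area at t=0.388: 17.1893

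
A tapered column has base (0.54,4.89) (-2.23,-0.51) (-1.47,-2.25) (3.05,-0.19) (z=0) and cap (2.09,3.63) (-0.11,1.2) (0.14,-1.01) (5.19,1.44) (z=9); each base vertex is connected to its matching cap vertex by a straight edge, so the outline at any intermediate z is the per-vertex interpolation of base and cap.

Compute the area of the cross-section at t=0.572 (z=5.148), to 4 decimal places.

Area at t=0.572: 14.8362

Cross-section at t=0.572: each vertex is (1-t)·p0[i] + t·p1[i].
  v1: (1-0.572)·(0.54,4.89) + 0.572·(2.09,3.63) = (1.4266,4.1693)
  v2: (1-0.572)·(-2.23,-0.51) + 0.572·(-0.11,1.2) = (-1.0174,0.4681)
  v3: (1-0.572)·(-1.47,-2.25) + 0.572·(0.14,-1.01) = (-0.5491,-1.5407)
  v4: (1-0.572)·(3.05,-0.19) + 0.572·(5.19,1.44) = (4.2741,0.7424)
Shoelace sum Σ(x_i·y_{i+1} − x_{i+1}·y_i):
  i=1: 1.4266·0.4681 − -1.0174·4.1693 = +4.9095 (running +4.9095)
  i=2: -1.0174·-1.5407 − -0.5491·0.4681 = +1.8245 (running +6.7340)
  i=3: -0.5491·0.7424 − 4.2741·-1.5407 = +6.1775 (running +12.9115)
  i=4: 4.2741·4.1693 − 1.4266·0.7424 = +16.7608 (running +29.6723)
Area = |Σ|/2 = |29.6723|/2 = 14.8362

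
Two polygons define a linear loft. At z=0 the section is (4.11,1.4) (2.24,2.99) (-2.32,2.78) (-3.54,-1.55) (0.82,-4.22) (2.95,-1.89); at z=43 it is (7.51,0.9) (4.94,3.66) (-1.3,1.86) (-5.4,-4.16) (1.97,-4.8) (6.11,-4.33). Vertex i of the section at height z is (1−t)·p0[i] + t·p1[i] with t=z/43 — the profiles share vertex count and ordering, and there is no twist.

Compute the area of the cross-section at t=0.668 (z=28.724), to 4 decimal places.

Cross-section at t=0.668: each vertex is (1-t)·p0[i] + t·p1[i].
  v1: (1-0.668)·(4.11,1.4) + 0.668·(7.51,0.9) = (6.3812,1.0660)
  v2: (1-0.668)·(2.24,2.99) + 0.668·(4.94,3.66) = (4.0436,3.4376)
  v3: (1-0.668)·(-2.32,2.78) + 0.668·(-1.3,1.86) = (-1.6386,2.1654)
  v4: (1-0.668)·(-3.54,-1.55) + 0.668·(-5.4,-4.16) = (-4.7825,-3.2935)
  v5: (1-0.668)·(0.82,-4.22) + 0.668·(1.97,-4.8) = (1.5882,-4.6074)
  v6: (1-0.668)·(2.95,-1.89) + 0.668·(6.11,-4.33) = (5.0609,-3.5199)
Shoelace sum Σ(x_i·y_{i+1} − x_{i+1}·y_i):
  i=1: 6.3812·3.4376 − 4.0436·1.0660 = +17.6253 (running +17.6253)
  i=2: 4.0436·2.1654 − -1.6386·3.4376 = +14.3891 (running +32.0144)
  i=3: -1.6386·-3.2935 − -4.7825·2.1654 = +15.7530 (running +47.7674)
  i=4: -4.7825·-4.6074 − 1.5882·-3.2935 = +27.2657 (running +75.0331)
  i=5: 1.5882·-3.5199 − 5.0609·-4.6074 = +17.7274 (running +92.7604)
  i=6: 5.0609·1.0660 − 6.3812·-3.5199 = +27.8562 (running +120.6166)
Area = |Σ|/2 = |120.6166|/2 = 60.3083

Area at t=0.668: 60.3083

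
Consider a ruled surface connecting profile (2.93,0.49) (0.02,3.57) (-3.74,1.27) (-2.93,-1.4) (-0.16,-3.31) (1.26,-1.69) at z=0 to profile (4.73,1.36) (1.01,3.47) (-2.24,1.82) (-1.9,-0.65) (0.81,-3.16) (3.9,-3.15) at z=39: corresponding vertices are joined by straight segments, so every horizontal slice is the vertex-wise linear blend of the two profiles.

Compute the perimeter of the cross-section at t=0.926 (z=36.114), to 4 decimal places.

Perimeter at t=0.926: 21.5390

Cross-section at t=0.926: each vertex is (1-t)·p0[i] + t·p1[i].
  v1: (1-0.926)·(2.93,0.49) + 0.926·(4.73,1.36) = (4.5968,1.2956)
  v2: (1-0.926)·(0.02,3.57) + 0.926·(1.01,3.47) = (0.9367,3.4774)
  v3: (1-0.926)·(-3.74,1.27) + 0.926·(-2.24,1.82) = (-2.3510,1.7793)
  v4: (1-0.926)·(-2.93,-1.4) + 0.926·(-1.9,-0.65) = (-1.9762,-0.7055)
  v5: (1-0.926)·(-0.16,-3.31) + 0.926·(0.81,-3.16) = (0.7382,-3.1711)
  v6: (1-0.926)·(1.26,-1.69) + 0.926·(3.9,-3.15) = (3.7046,-3.0420)
Perimeter = Σ |v_{i+1} − v_i|:
  edge 1→2: √(-3.6601² + 2.1818²) = 4.2610 (running 4.2610)
  edge 2→3: √(-3.2877² + -1.6981²) = 3.7004 (running 7.9614)
  edge 3→4: √(0.3748² + -2.4848²) = 2.5129 (running 10.4743)
  edge 4→5: √(2.7144² + -2.4656²) = 3.6671 (running 14.1414)
  edge 5→6: √(2.9664² + 0.1291²) = 2.9692 (running 17.1106)
  edge 6→1: √(0.8922² + 4.3376²) = 4.4284 (running 21.5390)
Perimeter = 21.5390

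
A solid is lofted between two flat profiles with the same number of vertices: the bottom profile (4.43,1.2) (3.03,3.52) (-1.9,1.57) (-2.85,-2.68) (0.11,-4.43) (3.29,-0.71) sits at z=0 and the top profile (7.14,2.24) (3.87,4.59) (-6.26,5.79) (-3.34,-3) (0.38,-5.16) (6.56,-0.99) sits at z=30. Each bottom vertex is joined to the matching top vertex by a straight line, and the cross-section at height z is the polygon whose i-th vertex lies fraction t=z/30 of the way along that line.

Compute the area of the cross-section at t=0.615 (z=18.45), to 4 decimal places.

Cross-section at t=0.615: each vertex is (1-t)·p0[i] + t·p1[i].
  v1: (1-0.615)·(4.43,1.2) + 0.615·(7.14,2.24) = (6.0966,1.8396)
  v2: (1-0.615)·(3.03,3.52) + 0.615·(3.87,4.59) = (3.5466,4.1780)
  v3: (1-0.615)·(-1.9,1.57) + 0.615·(-6.26,5.79) = (-4.5814,4.1653)
  v4: (1-0.615)·(-2.85,-2.68) + 0.615·(-3.34,-3) = (-3.1513,-2.8768)
  v5: (1-0.615)·(0.11,-4.43) + 0.615·(0.38,-5.16) = (0.2761,-4.8789)
  v6: (1-0.615)·(3.29,-0.71) + 0.615·(6.56,-0.99) = (5.3011,-0.8822)
Shoelace sum Σ(x_i·y_{i+1} − x_{i+1}·y_i):
  i=1: 6.0966·4.1780 − 3.5466·1.8396 = +18.9478 (running +18.9478)
  i=2: 3.5466·4.1653 − -4.5814·4.1780 = +33.9140 (running +52.8618)
  i=3: -4.5814·-2.8768 − -3.1513·4.1653 = +26.3061 (running +79.1678)
  i=4: -3.1513·-4.8789 − 0.2761·-2.8768 = +16.1694 (running +95.3373)
  i=5: 0.2761·-0.8822 − 5.3011·-4.8789 = +25.6200 (running +120.9573)
  i=6: 5.3011·1.8396 − 6.0966·-0.8822 = +15.1303 (running +136.0876)
Area = |Σ|/2 = |136.0876|/2 = 68.0438

Area at t=0.615: 68.0438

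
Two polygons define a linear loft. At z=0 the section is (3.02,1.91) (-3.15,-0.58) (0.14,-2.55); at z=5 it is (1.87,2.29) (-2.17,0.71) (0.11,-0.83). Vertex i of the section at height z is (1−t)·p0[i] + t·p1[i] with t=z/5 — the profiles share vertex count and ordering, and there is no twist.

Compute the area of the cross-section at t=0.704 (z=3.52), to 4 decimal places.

Cross-section at t=0.704: each vertex is (1-t)·p0[i] + t·p1[i].
  v1: (1-0.704)·(3.02,1.91) + 0.704·(1.87,2.29) = (2.2104,2.1775)
  v2: (1-0.704)·(-3.15,-0.58) + 0.704·(-2.17,0.71) = (-2.4601,0.3282)
  v3: (1-0.704)·(0.14,-2.55) + 0.704·(0.11,-0.83) = (0.1189,-1.3391)
Shoelace sum Σ(x_i·y_{i+1} − x_{i+1}·y_i):
  i=1: 2.2104·0.3282 − -2.4601·2.1775 = +6.0822 (running +6.0822)
  i=2: -2.4601·-1.3391 − 0.1189·0.3282 = +3.2553 (running +9.3376)
  i=3: 0.1189·2.1775 − 2.2104·-1.3391 = +3.2189 (running +12.5564)
Area = |Σ|/2 = |12.5564|/2 = 6.2782

Area at t=0.704: 6.2782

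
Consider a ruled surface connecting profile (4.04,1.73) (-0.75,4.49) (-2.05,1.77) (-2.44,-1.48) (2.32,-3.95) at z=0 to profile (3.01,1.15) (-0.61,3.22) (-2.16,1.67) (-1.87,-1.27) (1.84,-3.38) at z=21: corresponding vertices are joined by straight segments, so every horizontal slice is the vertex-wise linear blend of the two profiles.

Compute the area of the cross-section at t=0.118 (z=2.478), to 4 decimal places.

Area at t=0.118: 32.2724

Cross-section at t=0.118: each vertex is (1-t)·p0[i] + t·p1[i].
  v1: (1-0.118)·(4.04,1.73) + 0.118·(3.01,1.15) = (3.9185,1.6616)
  v2: (1-0.118)·(-0.75,4.49) + 0.118·(-0.61,3.22) = (-0.7335,4.3401)
  v3: (1-0.118)·(-2.05,1.77) + 0.118·(-2.16,1.67) = (-2.0630,1.7582)
  v4: (1-0.118)·(-2.44,-1.48) + 0.118·(-1.87,-1.27) = (-2.3727,-1.4552)
  v5: (1-0.118)·(2.32,-3.95) + 0.118·(1.84,-3.38) = (2.2634,-3.8827)
Shoelace sum Σ(x_i·y_{i+1} − x_{i+1}·y_i):
  i=1: 3.9185·4.3401 − -0.7335·1.6616 = +18.2254 (running +18.2254)
  i=2: -0.7335·1.7582 − -2.0630·4.3401 = +7.6640 (running +25.8894)
  i=3: -2.0630·-1.4552 − -2.3727·1.7582 = +7.1738 (running +33.0632)
  i=4: -2.3727·-3.8827 − 2.2634·-1.4552 = +12.5064 (running +45.5697)
  i=5: 2.2634·1.6616 − 3.9185·-3.8827 = +18.9751 (running +64.5447)
Area = |Σ|/2 = |64.5447|/2 = 32.2724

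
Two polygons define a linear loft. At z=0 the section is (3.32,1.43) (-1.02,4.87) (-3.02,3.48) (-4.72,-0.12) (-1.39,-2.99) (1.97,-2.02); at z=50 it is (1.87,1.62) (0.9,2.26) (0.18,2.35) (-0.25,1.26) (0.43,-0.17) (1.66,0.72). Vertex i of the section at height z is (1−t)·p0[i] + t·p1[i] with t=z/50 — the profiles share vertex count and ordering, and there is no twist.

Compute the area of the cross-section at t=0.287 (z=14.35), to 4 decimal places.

Area at t=0.287: 24.6957

Cross-section at t=0.287: each vertex is (1-t)·p0[i] + t·p1[i].
  v1: (1-0.287)·(3.32,1.43) + 0.287·(1.87,1.62) = (2.9039,1.4845)
  v2: (1-0.287)·(-1.02,4.87) + 0.287·(0.9,2.26) = (-0.4690,4.1209)
  v3: (1-0.287)·(-3.02,3.48) + 0.287·(0.18,2.35) = (-2.1016,3.1557)
  v4: (1-0.287)·(-4.72,-0.12) + 0.287·(-0.25,1.26) = (-3.4371,0.2761)
  v5: (1-0.287)·(-1.39,-2.99) + 0.287·(0.43,-0.17) = (-0.8677,-2.1807)
  v6: (1-0.287)·(1.97,-2.02) + 0.287·(1.66,0.72) = (1.8810,-1.2336)
Shoelace sum Σ(x_i·y_{i+1} − x_{i+1}·y_i):
  i=1: 2.9039·4.1209 − -0.4690·1.4845 = +12.6627 (running +12.6627)
  i=2: -0.4690·3.1557 − -2.1016·4.1209 = +7.1807 (running +19.8434)
  i=3: -2.1016·0.2761 − -3.4371·3.1557 = +10.2663 (running +30.1097)
  i=4: -3.4371·-2.1807 − -0.8677·0.2761 = +7.7347 (running +37.8444)
  i=5: -0.8677·-1.2336 − 1.8810·-2.1807 = +5.1722 (running +43.0166)
  i=6: 1.8810·1.4845 − 2.9039·-1.2336 = +6.3747 (running +49.3913)
Area = |Σ|/2 = |49.3913|/2 = 24.6957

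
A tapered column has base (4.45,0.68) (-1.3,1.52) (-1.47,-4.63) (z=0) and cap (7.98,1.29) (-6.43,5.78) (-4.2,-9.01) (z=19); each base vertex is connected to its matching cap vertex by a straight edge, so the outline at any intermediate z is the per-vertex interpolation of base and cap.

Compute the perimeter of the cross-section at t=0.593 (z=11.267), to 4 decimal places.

Perimeter at t=0.593: 35.3301

Cross-section at t=0.593: each vertex is (1-t)·p0[i] + t·p1[i].
  v1: (1-0.593)·(4.45,0.68) + 0.593·(7.98,1.29) = (6.5433,1.0417)
  v2: (1-0.593)·(-1.3,1.52) + 0.593·(-6.43,5.78) = (-4.3421,4.0462)
  v3: (1-0.593)·(-1.47,-4.63) + 0.593·(-4.2,-9.01) = (-3.0889,-7.2273)
Perimeter = Σ |v_{i+1} − v_i|:
  edge 1→2: √(-10.8854² + 3.0044²) = 11.2924 (running 11.2924)
  edge 2→3: √(1.2532² + -11.2735²) = 11.3430 (running 22.6354)
  edge 3→1: √(9.6322² + 8.2691²) = 12.6947 (running 35.3301)
Perimeter = 35.3301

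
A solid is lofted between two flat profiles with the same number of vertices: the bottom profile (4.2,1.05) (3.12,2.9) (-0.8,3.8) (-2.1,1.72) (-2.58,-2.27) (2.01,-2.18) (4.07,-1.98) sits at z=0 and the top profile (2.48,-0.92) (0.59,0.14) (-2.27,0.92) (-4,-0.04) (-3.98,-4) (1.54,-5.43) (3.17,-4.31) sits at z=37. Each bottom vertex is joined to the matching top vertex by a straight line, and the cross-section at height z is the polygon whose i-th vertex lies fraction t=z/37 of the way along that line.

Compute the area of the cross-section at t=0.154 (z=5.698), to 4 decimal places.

Area at t=0.154: 33.3109

Cross-section at t=0.154: each vertex is (1-t)·p0[i] + t·p1[i].
  v1: (1-0.154)·(4.2,1.05) + 0.154·(2.48,-0.92) = (3.9351,0.7466)
  v2: (1-0.154)·(3.12,2.9) + 0.154·(0.59,0.14) = (2.7304,2.4750)
  v3: (1-0.154)·(-0.8,3.8) + 0.154·(-2.27,0.92) = (-1.0264,3.3565)
  v4: (1-0.154)·(-2.1,1.72) + 0.154·(-4,-0.04) = (-2.3926,1.4490)
  v5: (1-0.154)·(-2.58,-2.27) + 0.154·(-3.98,-4) = (-2.7956,-2.5364)
  v6: (1-0.154)·(2.01,-2.18) + 0.154·(1.54,-5.43) = (1.9376,-2.6805)
  v7: (1-0.154)·(4.07,-1.98) + 0.154·(3.17,-4.31) = (3.9314,-2.3388)
Shoelace sum Σ(x_i·y_{i+1} − x_{i+1}·y_i):
  i=1: 3.9351·2.4750 − 2.7304·0.7466 = +7.7007 (running +7.7007)
  i=2: 2.7304·3.3565 − -1.0264·2.4750 = +11.7047 (running +19.4054)
  i=3: -1.0264·1.4490 − -2.3926·3.3565 = +6.5435 (running +25.9490)
  i=4: -2.3926·-2.5364 − -2.7956·1.4490 = +10.1194 (running +36.0683)
  i=5: -2.7956·-2.6805 − 1.9376·-2.5364 = +12.4082 (running +48.4765)
  i=6: 1.9376·-2.3388 − 3.9314·-2.6805 = +6.0064 (running +54.4829)
  i=7: 3.9314·0.7466 − 3.9351·-2.3388 = +12.1388 (running +66.6217)
Area = |Σ|/2 = |66.6217|/2 = 33.3109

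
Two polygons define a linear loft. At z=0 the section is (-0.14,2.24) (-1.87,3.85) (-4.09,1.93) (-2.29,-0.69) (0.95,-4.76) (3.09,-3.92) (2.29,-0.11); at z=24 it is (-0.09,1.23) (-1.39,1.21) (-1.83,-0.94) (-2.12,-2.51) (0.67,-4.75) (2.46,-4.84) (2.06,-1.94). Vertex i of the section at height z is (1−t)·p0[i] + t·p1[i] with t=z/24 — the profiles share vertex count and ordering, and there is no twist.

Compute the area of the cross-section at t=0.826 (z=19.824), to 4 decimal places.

Cross-section at t=0.826: each vertex is (1-t)·p0[i] + t·p1[i].
  v1: (1-0.826)·(-0.14,2.24) + 0.826·(-0.09,1.23) = (-0.0987,1.4057)
  v2: (1-0.826)·(-1.87,3.85) + 0.826·(-1.39,1.21) = (-1.4735,1.6694)
  v3: (1-0.826)·(-4.09,1.93) + 0.826·(-1.83,-0.94) = (-2.2232,-0.4406)
  v4: (1-0.826)·(-2.29,-0.69) + 0.826·(-2.12,-2.51) = (-2.1496,-2.1933)
  v5: (1-0.826)·(0.95,-4.76) + 0.826·(0.67,-4.75) = (0.7187,-4.7517)
  v6: (1-0.826)·(3.09,-3.92) + 0.826·(2.46,-4.84) = (2.5696,-4.6799)
  v7: (1-0.826)·(2.29,-0.11) + 0.826·(2.06,-1.94) = (2.1000,-1.6216)
Shoelace sum Σ(x_i·y_{i+1} − x_{i+1}·y_i):
  i=1: -0.0987·1.6694 − -1.4735·1.4057 = +1.9066 (running +1.9066)
  i=2: -1.4735·-0.4406 − -2.2232·1.6694 = +4.3607 (running +6.2673)
  i=3: -2.2232·-2.1933 − -2.1496·-0.4406 = +3.9291 (running +10.1964)
  i=4: -2.1496·-4.7517 − 0.7187·-2.1933 = +11.7906 (running +21.9870)
  i=5: 0.7187·-4.6799 − 2.5696·-4.7517 = +8.8466 (running +30.8336)
  i=6: 2.5696·-1.6216 − 2.1000·-4.6799 = +5.6611 (running +36.4947)
  i=7: 2.1000·1.4057 − -0.0987·-1.6216 = +2.7920 (running +39.2868)
Area = |Σ|/2 = |39.2868|/2 = 19.6434

Area at t=0.826: 19.6434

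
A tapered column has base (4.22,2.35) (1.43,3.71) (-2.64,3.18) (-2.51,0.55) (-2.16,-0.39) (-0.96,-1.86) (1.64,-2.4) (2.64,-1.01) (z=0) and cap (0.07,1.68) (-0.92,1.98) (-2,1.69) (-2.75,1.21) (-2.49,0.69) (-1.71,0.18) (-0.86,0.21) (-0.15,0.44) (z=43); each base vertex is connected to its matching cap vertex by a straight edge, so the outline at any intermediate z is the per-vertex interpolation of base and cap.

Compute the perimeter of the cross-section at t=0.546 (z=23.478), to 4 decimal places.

Cross-section at t=0.546: each vertex is (1-t)·p0[i] + t·p1[i].
  v1: (1-0.546)·(4.22,2.35) + 0.546·(0.07,1.68) = (1.9541,1.9842)
  v2: (1-0.546)·(1.43,3.71) + 0.546·(-0.92,1.98) = (0.1469,2.7654)
  v3: (1-0.546)·(-2.64,3.18) + 0.546·(-2,1.69) = (-2.2906,2.3665)
  v4: (1-0.546)·(-2.51,0.55) + 0.546·(-2.75,1.21) = (-2.6410,0.9104)
  v5: (1-0.546)·(-2.16,-0.39) + 0.546·(-2.49,0.69) = (-2.3402,0.1997)
  v6: (1-0.546)·(-0.96,-1.86) + 0.546·(-1.71,0.18) = (-1.3695,-0.7462)
  v7: (1-0.546)·(1.64,-2.4) + 0.546·(-0.86,0.21) = (0.2750,-0.9749)
  v8: (1-0.546)·(2.64,-1.01) + 0.546·(-0.15,0.44) = (1.1167,-0.2183)
Perimeter = Σ |v_{i+1} − v_i|:
  edge 1→2: √(-1.8072² + 0.7812²) = 1.9688 (running 1.9688)
  edge 2→3: √(-2.4375² + -0.3990²) = 2.4699 (running 4.4387)
  edge 3→4: √(-0.3505² + -1.4561²) = 1.4977 (running 5.9364)
  edge 4→5: √(0.3009² + -0.7107²) = 0.7717 (running 6.7082)
  edge 5→6: √(0.9707² + -0.9458²) = 1.3553 (running 8.0635)
  edge 6→7: √(1.6445² + -0.2288²) = 1.6603 (running 9.7238)
  edge 7→8: √(0.8417² + 0.7566²) = 1.1318 (running 10.8556)
  edge 8→1: √(0.8374² + 2.2025²) = 2.3563 (running 13.2119)
Perimeter = 13.2119

Perimeter at t=0.546: 13.2119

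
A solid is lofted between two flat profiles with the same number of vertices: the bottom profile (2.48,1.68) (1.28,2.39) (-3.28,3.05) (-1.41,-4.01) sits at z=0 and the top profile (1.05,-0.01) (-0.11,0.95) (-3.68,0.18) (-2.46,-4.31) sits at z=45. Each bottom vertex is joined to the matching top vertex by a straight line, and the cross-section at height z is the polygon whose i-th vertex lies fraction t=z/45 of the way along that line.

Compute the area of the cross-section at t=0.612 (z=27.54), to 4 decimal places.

Area at t=0.612: 15.4294

Cross-section at t=0.612: each vertex is (1-t)·p0[i] + t·p1[i].
  v1: (1-0.612)·(2.48,1.68) + 0.612·(1.05,-0.01) = (1.6048,0.6457)
  v2: (1-0.612)·(1.28,2.39) + 0.612·(-0.11,0.95) = (0.4293,1.5087)
  v3: (1-0.612)·(-3.28,3.05) + 0.612·(-3.68,0.18) = (-3.5248,1.2936)
  v4: (1-0.612)·(-1.41,-4.01) + 0.612·(-2.46,-4.31) = (-2.0526,-4.1936)
Shoelace sum Σ(x_i·y_{i+1} − x_{i+1}·y_i):
  i=1: 1.6048·1.5087 − 0.4293·0.6457 = +2.1440 (running +2.1440)
  i=2: 0.4293·1.2936 − -3.5248·1.5087 = +5.8733 (running +8.0173)
  i=3: -3.5248·-4.1936 − -2.0526·1.2936 = +17.4368 (running +25.4541)
  i=4: -2.0526·0.6457 − 1.6048·-4.1936 = +5.4047 (running +30.8587)
Area = |Σ|/2 = |30.8587|/2 = 15.4294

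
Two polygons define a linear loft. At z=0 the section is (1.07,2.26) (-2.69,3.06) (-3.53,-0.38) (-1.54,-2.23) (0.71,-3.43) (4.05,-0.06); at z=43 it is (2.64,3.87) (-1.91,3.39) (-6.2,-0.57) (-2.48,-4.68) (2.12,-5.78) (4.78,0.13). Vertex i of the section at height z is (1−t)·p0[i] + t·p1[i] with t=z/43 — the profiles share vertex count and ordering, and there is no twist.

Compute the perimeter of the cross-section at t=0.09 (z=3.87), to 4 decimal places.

Perimeter at t=0.09: 21.9346

Cross-section at t=0.09: each vertex is (1-t)·p0[i] + t·p1[i].
  v1: (1-0.09)·(1.07,2.26) + 0.09·(2.64,3.87) = (1.2113,2.4049)
  v2: (1-0.09)·(-2.69,3.06) + 0.09·(-1.91,3.39) = (-2.6198,3.0897)
  v3: (1-0.09)·(-3.53,-0.38) + 0.09·(-6.2,-0.57) = (-3.7703,-0.3971)
  v4: (1-0.09)·(-1.54,-2.23) + 0.09·(-2.48,-4.68) = (-1.6246,-2.4505)
  v5: (1-0.09)·(0.71,-3.43) + 0.09·(2.12,-5.78) = (0.8369,-3.6415)
  v6: (1-0.09)·(4.05,-0.06) + 0.09·(4.78,0.13) = (4.1157,-0.0429)
Perimeter = Σ |v_{i+1} − v_i|:
  edge 1→2: √(-3.8311² + 0.6848²) = 3.8918 (running 3.8918)
  edge 2→3: √(-1.1505² + -3.4868²) = 3.6717 (running 7.5635)
  edge 3→4: √(2.1457² + -2.0534²) = 2.9699 (running 10.5335)
  edge 4→5: √(2.4615² + -1.1910²) = 2.7345 (running 13.2680)
  edge 5→6: √(3.2788² + 3.5986²) = 4.8683 (running 18.1363)
  edge 6→1: √(-2.9044² + 2.4478²) = 3.7983 (running 21.9346)
Perimeter = 21.9346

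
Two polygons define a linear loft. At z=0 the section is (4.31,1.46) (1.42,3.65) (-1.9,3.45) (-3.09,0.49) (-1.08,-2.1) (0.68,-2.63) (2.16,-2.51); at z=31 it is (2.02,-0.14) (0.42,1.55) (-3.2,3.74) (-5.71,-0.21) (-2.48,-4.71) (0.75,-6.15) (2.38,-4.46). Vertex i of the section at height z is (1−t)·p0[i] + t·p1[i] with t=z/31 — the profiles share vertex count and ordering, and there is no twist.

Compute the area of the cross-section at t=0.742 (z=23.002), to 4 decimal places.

Area at t=0.742: 43.4270

Cross-section at t=0.742: each vertex is (1-t)·p0[i] + t·p1[i].
  v1: (1-0.742)·(4.31,1.46) + 0.742·(2.02,-0.14) = (2.6108,0.2728)
  v2: (1-0.742)·(1.42,3.65) + 0.742·(0.42,1.55) = (0.6780,2.0918)
  v3: (1-0.742)·(-1.9,3.45) + 0.742·(-3.2,3.74) = (-2.8646,3.6652)
  v4: (1-0.742)·(-3.09,0.49) + 0.742·(-5.71,-0.21) = (-5.0340,-0.0294)
  v5: (1-0.742)·(-1.08,-2.1) + 0.742·(-2.48,-4.71) = (-2.1188,-4.0366)
  v6: (1-0.742)·(0.68,-2.63) + 0.742·(0.75,-6.15) = (0.7319,-5.2418)
  v7: (1-0.742)·(2.16,-2.51) + 0.742·(2.38,-4.46) = (2.3232,-3.9569)
Shoelace sum Σ(x_i·y_{i+1} − x_{i+1}·y_i):
  i=1: 2.6108·2.0918 − 0.6780·0.2728 = +5.2764 (running +5.2764)
  i=2: 0.6780·3.6652 − -2.8646·2.0918 = +8.4772 (running +13.7535)
  i=3: -2.8646·-0.0294 − -5.0340·3.6652 = +18.5349 (running +32.2884)
  i=4: -5.0340·-4.0366 − -2.1188·-0.0294 = +20.2582 (running +52.5466)
  i=5: -2.1188·-5.2418 − 0.7319·-4.0366 = +14.0610 (running +66.6076)
  i=6: 0.7319·-3.9569 − 2.3232·-5.2418 = +9.2818 (running +75.8894)
  i=7: 2.3232·0.2728 − 2.6108·-3.9569 = +10.9645 (running +86.8540)
Area = |Σ|/2 = |86.8540|/2 = 43.4270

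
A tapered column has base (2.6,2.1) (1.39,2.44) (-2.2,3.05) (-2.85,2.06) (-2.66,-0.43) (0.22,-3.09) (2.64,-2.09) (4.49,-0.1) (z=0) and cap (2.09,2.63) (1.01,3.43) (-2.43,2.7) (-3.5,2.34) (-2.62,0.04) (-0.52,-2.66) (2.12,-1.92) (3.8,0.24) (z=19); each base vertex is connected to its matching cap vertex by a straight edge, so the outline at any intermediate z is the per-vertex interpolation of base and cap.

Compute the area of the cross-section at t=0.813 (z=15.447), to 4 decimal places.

Cross-section at t=0.813: each vertex is (1-t)·p0[i] + t·p1[i].
  v1: (1-0.813)·(2.6,2.1) + 0.813·(2.09,2.63) = (2.1854,2.5309)
  v2: (1-0.813)·(1.39,2.44) + 0.813·(1.01,3.43) = (1.0811,3.2449)
  v3: (1-0.813)·(-2.2,3.05) + 0.813·(-2.43,2.7) = (-2.3870,2.7655)
  v4: (1-0.813)·(-2.85,2.06) + 0.813·(-3.5,2.34) = (-3.3784,2.2876)
  v5: (1-0.813)·(-2.66,-0.43) + 0.813·(-2.62,0.04) = (-2.6275,-0.0479)
  v6: (1-0.813)·(0.22,-3.09) + 0.813·(-0.52,-2.66) = (-0.3816,-2.7404)
  v7: (1-0.813)·(2.64,-2.09) + 0.813·(2.12,-1.92) = (2.2172,-1.9518)
  v8: (1-0.813)·(4.49,-0.1) + 0.813·(3.8,0.24) = (3.9290,0.1764)
Shoelace sum Σ(x_i·y_{i+1} − x_{i+1}·y_i):
  i=1: 2.1854·3.2449 − 1.0811·2.5309 = +4.3552 (running +4.3552)
  i=2: 1.0811·2.7655 − -2.3870·3.2449 = +10.7351 (running +15.0903)
  i=3: -2.3870·2.2876 − -3.3784·2.7655 = +3.8824 (running +18.9726)
  i=4: -3.3784·-0.0479 − -2.6275·2.2876 = +6.1725 (running +25.1452)
  i=5: -2.6275·-2.7404 − -0.3816·-0.0479 = +7.1821 (running +32.3273)
  i=6: -0.3816·-1.9518 − 2.2172·-2.7404 = +6.8210 (running +39.1483)
  i=7: 2.2172·0.1764 − 3.9290·-1.9518 = +8.0598 (running +47.2081)
  i=8: 3.9290·2.5309 − 2.1854·0.1764 = +9.5584 (running +56.7665)
Area = |Σ|/2 = |56.7665|/2 = 28.3832

Area at t=0.813: 28.3832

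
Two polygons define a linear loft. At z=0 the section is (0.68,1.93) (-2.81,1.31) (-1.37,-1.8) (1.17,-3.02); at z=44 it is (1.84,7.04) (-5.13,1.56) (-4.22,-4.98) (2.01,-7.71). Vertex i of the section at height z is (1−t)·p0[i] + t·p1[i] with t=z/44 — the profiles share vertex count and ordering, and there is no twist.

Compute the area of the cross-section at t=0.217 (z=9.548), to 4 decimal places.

Area at t=0.217: 20.7856

Cross-section at t=0.217: each vertex is (1-t)·p0[i] + t·p1[i].
  v1: (1-0.217)·(0.68,1.93) + 0.217·(1.84,7.04) = (0.9317,3.0389)
  v2: (1-0.217)·(-2.81,1.31) + 0.217·(-5.13,1.56) = (-3.3134,1.3642)
  v3: (1-0.217)·(-1.37,-1.8) + 0.217·(-4.22,-4.98) = (-1.9884,-2.4901)
  v4: (1-0.217)·(1.17,-3.02) + 0.217·(2.01,-7.71) = (1.3523,-4.0377)
Shoelace sum Σ(x_i·y_{i+1} − x_{i+1}·y_i):
  i=1: 0.9317·1.3642 − -3.3134·3.0389 = +11.3402 (running +11.3402)
  i=2: -3.3134·-2.4901 − -1.9884·1.3642 = +10.9634 (running +22.3036)
  i=3: -1.9884·-4.0377 − 1.3523·-2.4901 = +11.3961 (running +33.6997)
  i=4: 1.3523·3.0389 − 0.9317·-4.0377 = +7.8714 (running +41.5711)
Area = |Σ|/2 = |41.5711|/2 = 20.7856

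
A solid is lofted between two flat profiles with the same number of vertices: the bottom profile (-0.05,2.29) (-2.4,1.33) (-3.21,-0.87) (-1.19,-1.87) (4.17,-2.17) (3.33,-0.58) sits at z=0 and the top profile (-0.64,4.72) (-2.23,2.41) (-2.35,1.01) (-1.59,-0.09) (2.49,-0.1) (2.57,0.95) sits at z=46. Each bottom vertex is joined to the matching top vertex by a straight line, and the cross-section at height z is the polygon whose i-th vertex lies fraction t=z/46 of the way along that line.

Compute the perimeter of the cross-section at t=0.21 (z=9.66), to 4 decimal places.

Perimeter at t=0.21: 17.9287

Cross-section at t=0.21: each vertex is (1-t)·p0[i] + t·p1[i].
  v1: (1-0.21)·(-0.05,2.29) + 0.21·(-0.64,4.72) = (-0.1739,2.8003)
  v2: (1-0.21)·(-2.4,1.33) + 0.21·(-2.23,2.41) = (-2.3643,1.5568)
  v3: (1-0.21)·(-3.21,-0.87) + 0.21·(-2.35,1.01) = (-3.0294,-0.4752)
  v4: (1-0.21)·(-1.19,-1.87) + 0.21·(-1.59,-0.09) = (-1.2740,-1.4962)
  v5: (1-0.21)·(4.17,-2.17) + 0.21·(2.49,-0.1) = (3.8172,-1.7353)
  v6: (1-0.21)·(3.33,-0.58) + 0.21·(2.57,0.95) = (3.1704,-0.2587)
Perimeter = Σ |v_{i+1} − v_i|:
  edge 1→2: √(-2.1904² + -1.2435²) = 2.5188 (running 2.5188)
  edge 2→3: √(-0.6651² + -2.0320²) = 2.1381 (running 4.6568)
  edge 3→4: √(1.7554² + -1.0210²) = 2.0307 (running 6.6876)
  edge 4→5: √(5.0912² + -0.2391²) = 5.0968 (running 11.7844)
  edge 5→6: √(-0.6468² + 1.4766²) = 1.6120 (running 13.3964)
  edge 6→1: √(-3.3443² + 3.0590²) = 4.5323 (running 17.9287)
Perimeter = 17.9287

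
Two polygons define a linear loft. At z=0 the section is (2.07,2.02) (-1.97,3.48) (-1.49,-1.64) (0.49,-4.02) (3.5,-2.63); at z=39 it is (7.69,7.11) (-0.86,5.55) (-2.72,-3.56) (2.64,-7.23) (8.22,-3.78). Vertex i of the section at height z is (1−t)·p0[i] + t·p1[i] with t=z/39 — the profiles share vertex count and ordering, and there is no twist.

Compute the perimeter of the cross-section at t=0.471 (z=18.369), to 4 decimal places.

Perimeter at t=0.471: 30.3390

Cross-section at t=0.471: each vertex is (1-t)·p0[i] + t·p1[i].
  v1: (1-0.471)·(2.07,2.02) + 0.471·(7.69,7.11) = (4.7170,4.4174)
  v2: (1-0.471)·(-1.97,3.48) + 0.471·(-0.86,5.55) = (-1.4472,4.4550)
  v3: (1-0.471)·(-1.49,-1.64) + 0.471·(-2.72,-3.56) = (-2.0693,-2.5443)
  v4: (1-0.471)·(0.49,-4.02) + 0.471·(2.64,-7.23) = (1.5027,-5.5319)
  v5: (1-0.471)·(3.5,-2.63) + 0.471·(8.22,-3.78) = (5.7231,-3.1716)
Perimeter = Σ |v_{i+1} − v_i|:
  edge 1→2: √(-6.1642² + 0.0376²) = 6.1643 (running 6.1643)
  edge 2→3: √(-0.6221² + -6.9993²) = 7.0269 (running 13.1912)
  edge 3→4: √(3.5720² + -2.9876²) = 4.6567 (running 17.8479)
  edge 4→5: √(4.2205² + 2.3603²) = 4.8356 (running 22.6835)
  edge 5→1: √(-1.0061² + 7.5890²) = 7.6554 (running 30.3390)
Perimeter = 30.3390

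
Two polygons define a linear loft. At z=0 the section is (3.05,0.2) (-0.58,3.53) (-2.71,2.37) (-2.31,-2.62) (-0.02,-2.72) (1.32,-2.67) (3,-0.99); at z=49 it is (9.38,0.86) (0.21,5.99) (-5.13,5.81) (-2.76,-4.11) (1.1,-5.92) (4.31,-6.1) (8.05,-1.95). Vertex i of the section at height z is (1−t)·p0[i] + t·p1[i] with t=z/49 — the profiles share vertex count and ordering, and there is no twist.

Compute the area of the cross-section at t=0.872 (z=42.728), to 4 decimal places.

Cross-section at t=0.872: each vertex is (1-t)·p0[i] + t·p1[i].
  v1: (1-0.872)·(3.05,0.2) + 0.872·(9.38,0.86) = (8.5698,0.7755)
  v2: (1-0.872)·(-0.58,3.53) + 0.872·(0.21,5.99) = (0.1089,5.6751)
  v3: (1-0.872)·(-2.71,2.37) + 0.872·(-5.13,5.81) = (-4.8202,5.3697)
  v4: (1-0.872)·(-2.31,-2.62) + 0.872·(-2.76,-4.11) = (-2.7024,-3.9193)
  v5: (1-0.872)·(-0.02,-2.72) + 0.872·(1.1,-5.92) = (0.9566,-5.5104)
  v6: (1-0.872)·(1.32,-2.67) + 0.872·(4.31,-6.1) = (3.9273,-5.6610)
  v7: (1-0.872)·(3,-0.99) + 0.872·(8.05,-1.95) = (7.4036,-1.8271)
Shoelace sum Σ(x_i·y_{i+1} − x_{i+1}·y_i):
  i=1: 8.5698·5.6751 − 0.1089·0.7755 = +48.5500 (running +48.5500)
  i=2: 0.1089·5.3697 − -4.8202·5.6751 = +27.9401 (running +76.4901)
  i=3: -4.8202·-3.9193 − -2.7024·5.3697 = +33.4029 (running +109.8930)
  i=4: -2.7024·-5.5104 − 0.9566·-3.9193 = +18.6406 (running +128.5336)
  i=5: 0.9566·-5.6610 − 3.9273·-5.5104 = +16.2254 (running +144.7590)
  i=6: 3.9273·-1.8271 − 7.4036·-5.6610 = +34.7359 (running +179.4949)
  i=7: 7.4036·0.7755 − 8.5698·-1.8271 = +21.3996 (running +200.8945)
Area = |Σ|/2 = |200.8945|/2 = 100.4472

Area at t=0.872: 100.4472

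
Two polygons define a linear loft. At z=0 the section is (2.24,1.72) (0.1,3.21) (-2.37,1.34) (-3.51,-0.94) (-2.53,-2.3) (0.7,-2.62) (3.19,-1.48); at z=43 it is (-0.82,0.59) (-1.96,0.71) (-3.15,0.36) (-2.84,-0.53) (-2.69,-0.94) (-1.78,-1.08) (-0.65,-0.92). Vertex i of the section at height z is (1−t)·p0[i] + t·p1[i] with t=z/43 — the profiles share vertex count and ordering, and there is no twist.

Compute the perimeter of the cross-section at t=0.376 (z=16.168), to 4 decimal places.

Perimeter at t=0.376: 14.5929

Cross-section at t=0.376: each vertex is (1-t)·p0[i] + t·p1[i].
  v1: (1-0.376)·(2.24,1.72) + 0.376·(-0.82,0.59) = (1.0894,1.2951)
  v2: (1-0.376)·(0.1,3.21) + 0.376·(-1.96,0.71) = (-0.6746,2.2700)
  v3: (1-0.376)·(-2.37,1.34) + 0.376·(-3.15,0.36) = (-2.6633,0.9715)
  v4: (1-0.376)·(-3.51,-0.94) + 0.376·(-2.84,-0.53) = (-3.2581,-0.7858)
  v5: (1-0.376)·(-2.53,-2.3) + 0.376·(-2.69,-0.94) = (-2.5902,-1.7886)
  v6: (1-0.376)·(0.7,-2.62) + 0.376·(-1.78,-1.08) = (-0.2325,-2.0410)
  v7: (1-0.376)·(3.19,-1.48) + 0.376·(-0.65,-0.92) = (1.7462,-1.2694)
Perimeter = Σ |v_{i+1} − v_i|:
  edge 1→2: √(-1.7640² + 0.9749²) = 2.0155 (running 2.0155)
  edge 2→3: √(-1.9887² + -1.2985²) = 2.3751 (running 4.3906)
  edge 3→4: √(-0.5948² + -1.7574²) = 1.8553 (running 6.2458)
  edge 4→5: √(0.6679² + -1.0028²) = 1.2049 (running 7.4507)
  edge 5→6: √(2.3577² + -0.2523²) = 2.3711 (running 9.8219)
  edge 6→7: √(1.9786² + 0.7715²) = 2.1237 (running 11.9456)
  edge 7→1: √(-0.6567² + 2.5646²) = 2.6473 (running 14.5929)
Perimeter = 14.5929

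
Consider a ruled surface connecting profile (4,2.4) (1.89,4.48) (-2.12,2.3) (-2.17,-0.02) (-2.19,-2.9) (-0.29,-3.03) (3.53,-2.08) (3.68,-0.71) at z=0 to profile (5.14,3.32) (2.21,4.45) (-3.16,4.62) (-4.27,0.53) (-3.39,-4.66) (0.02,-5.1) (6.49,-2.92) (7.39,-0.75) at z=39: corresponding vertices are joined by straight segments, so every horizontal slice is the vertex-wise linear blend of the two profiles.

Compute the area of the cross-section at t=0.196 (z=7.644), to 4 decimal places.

Area at t=0.196: 44.3508

Cross-section at t=0.196: each vertex is (1-t)·p0[i] + t·p1[i].
  v1: (1-0.196)·(4,2.4) + 0.196·(5.14,3.32) = (4.2234,2.5803)
  v2: (1-0.196)·(1.89,4.48) + 0.196·(2.21,4.45) = (1.9527,4.4741)
  v3: (1-0.196)·(-2.12,2.3) + 0.196·(-3.16,4.62) = (-2.3238,2.7547)
  v4: (1-0.196)·(-2.17,-0.02) + 0.196·(-4.27,0.53) = (-2.5816,0.0878)
  v5: (1-0.196)·(-2.19,-2.9) + 0.196·(-3.39,-4.66) = (-2.4252,-3.2450)
  v6: (1-0.196)·(-0.29,-3.03) + 0.196·(0.02,-5.1) = (-0.2292,-3.4357)
  v7: (1-0.196)·(3.53,-2.08) + 0.196·(6.49,-2.92) = (4.1102,-2.2446)
  v8: (1-0.196)·(3.68,-0.71) + 0.196·(7.39,-0.75) = (4.4072,-0.7178)
Shoelace sum Σ(x_i·y_{i+1} − x_{i+1}·y_i):
  i=1: 4.2234·4.4741 − 1.9527·2.5803 = +13.8575 (running +13.8575)
  i=2: 1.9527·2.7547 − -2.3238·4.4741 = +15.7763 (running +29.6339)
  i=3: -2.3238·0.0878 − -2.5816·2.7547 = +6.9076 (running +36.5414)
  i=4: -2.5816·-3.2450 − -2.4252·0.0878 = +8.5901 (running +45.1315)
  i=5: -2.4252·-3.4357 − -0.2292·-3.2450 = +7.5884 (running +52.7200)
  i=6: -0.2292·-2.2446 − 4.1102·-3.4357 = +14.6359 (running +67.3559)
  i=7: 4.1102·-0.7178 − 4.4072·-2.2446 = +6.9421 (running +74.2979)
  i=8: 4.4072·2.5803 − 4.2234·-0.7178 = +14.4036 (running +88.7016)
Area = |Σ|/2 = |88.7016|/2 = 44.3508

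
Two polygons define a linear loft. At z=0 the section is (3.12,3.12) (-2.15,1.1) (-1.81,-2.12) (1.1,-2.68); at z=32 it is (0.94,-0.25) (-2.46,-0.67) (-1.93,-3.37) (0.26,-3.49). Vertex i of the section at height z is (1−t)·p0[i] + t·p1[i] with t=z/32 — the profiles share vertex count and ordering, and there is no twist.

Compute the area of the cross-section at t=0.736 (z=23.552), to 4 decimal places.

Cross-section at t=0.736: each vertex is (1-t)·p0[i] + t·p1[i].
  v1: (1-0.736)·(3.12,3.12) + 0.736·(0.94,-0.25) = (1.5155,0.6397)
  v2: (1-0.736)·(-2.15,1.1) + 0.736·(-2.46,-0.67) = (-2.3782,-0.2027)
  v3: (1-0.736)·(-1.81,-2.12) + 0.736·(-1.93,-3.37) = (-1.8983,-3.0400)
  v4: (1-0.736)·(1.1,-2.68) + 0.736·(0.26,-3.49) = (0.4818,-3.2762)
Shoelace sum Σ(x_i·y_{i+1} − x_{i+1}·y_i):
  i=1: 1.5155·-0.2027 − -2.3782·0.6397 = +1.2140 (running +1.2140)
  i=2: -2.3782·-3.0400 − -1.8983·-0.2027 = +6.8448 (running +8.0588)
  i=3: -1.8983·-3.2762 − 0.4818·-3.0400 = +7.6838 (running +15.7426)
  i=4: 0.4818·0.6397 − 1.5155·-3.2762 = +5.2733 (running +21.0158)
Area = |Σ|/2 = |21.0158|/2 = 10.5079

Area at t=0.736: 10.5079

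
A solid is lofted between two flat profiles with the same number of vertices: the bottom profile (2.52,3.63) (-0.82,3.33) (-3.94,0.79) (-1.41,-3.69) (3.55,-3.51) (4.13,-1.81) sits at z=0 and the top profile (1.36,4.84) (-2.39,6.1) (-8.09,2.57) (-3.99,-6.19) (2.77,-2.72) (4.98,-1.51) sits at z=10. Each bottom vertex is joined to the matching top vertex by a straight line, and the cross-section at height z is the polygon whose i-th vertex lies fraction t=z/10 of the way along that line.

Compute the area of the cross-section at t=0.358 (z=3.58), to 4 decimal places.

Area at t=0.358: 58.6321

Cross-section at t=0.358: each vertex is (1-t)·p0[i] + t·p1[i].
  v1: (1-0.358)·(2.52,3.63) + 0.358·(1.36,4.84) = (2.1047,4.0632)
  v2: (1-0.358)·(-0.82,3.33) + 0.358·(-2.39,6.1) = (-1.3821,4.3217)
  v3: (1-0.358)·(-3.94,0.79) + 0.358·(-8.09,2.57) = (-5.4257,1.4272)
  v4: (1-0.358)·(-1.41,-3.69) + 0.358·(-3.99,-6.19) = (-2.3336,-4.5850)
  v5: (1-0.358)·(3.55,-3.51) + 0.358·(2.77,-2.72) = (3.2708,-3.2272)
  v6: (1-0.358)·(4.13,-1.81) + 0.358·(4.98,-1.51) = (4.4343,-1.7026)
Shoelace sum Σ(x_i·y_{i+1} − x_{i+1}·y_i):
  i=1: 2.1047·4.3217 − -1.3821·4.0632 = +14.7114 (running +14.7114)
  i=2: -1.3821·1.4272 − -5.4257·4.3217 = +21.4755 (running +36.1869)
  i=3: -5.4257·-4.5850 − -2.3336·1.4272 = +28.2075 (running +64.3944)
  i=4: -2.3336·-3.2272 − 3.2708·-4.5850 = +22.5275 (running +86.9220)
  i=5: 3.2708·-1.7026 − 4.4343·-3.2272 = +8.7415 (running +95.6634)
  i=6: 4.4343·4.0632 − 2.1047·-1.7026 = +21.6009 (running +117.2643)
Area = |Σ|/2 = |117.2643|/2 = 58.6321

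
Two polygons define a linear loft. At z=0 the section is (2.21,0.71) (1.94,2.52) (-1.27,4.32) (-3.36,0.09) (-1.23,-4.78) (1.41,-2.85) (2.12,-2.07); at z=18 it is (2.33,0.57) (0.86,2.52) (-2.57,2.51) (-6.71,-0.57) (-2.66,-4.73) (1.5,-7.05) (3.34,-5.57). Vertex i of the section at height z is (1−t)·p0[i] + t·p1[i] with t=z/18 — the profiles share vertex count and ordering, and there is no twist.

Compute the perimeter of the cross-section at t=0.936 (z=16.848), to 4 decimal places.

Perimeter at t=0.936: 29.4870

Cross-section at t=0.936: each vertex is (1-t)·p0[i] + t·p1[i].
  v1: (1-0.936)·(2.21,0.71) + 0.936·(2.33,0.57) = (2.3223,0.5790)
  v2: (1-0.936)·(1.94,2.52) + 0.936·(0.86,2.52) = (0.9291,2.5200)
  v3: (1-0.936)·(-1.27,4.32) + 0.936·(-2.57,2.51) = (-2.4868,2.6258)
  v4: (1-0.936)·(-3.36,0.09) + 0.936·(-6.71,-0.57) = (-6.4956,-0.5278)
  v5: (1-0.936)·(-1.23,-4.78) + 0.936·(-2.66,-4.73) = (-2.5685,-4.7332)
  v6: (1-0.936)·(1.41,-2.85) + 0.936·(1.5,-7.05) = (1.4942,-6.7812)
  v7: (1-0.936)·(2.12,-2.07) + 0.936·(3.34,-5.57) = (3.2619,-5.3460)
Perimeter = Σ |v_{i+1} − v_i|:
  edge 1→2: √(-1.3932² + 1.9410²) = 2.3893 (running 2.3893)
  edge 2→3: √(-3.4159² + 0.1058²) = 3.4176 (running 5.8068)
  edge 3→4: √(-4.0088² + -3.1536²) = 5.1006 (running 10.9074)
  edge 4→5: √(3.9271² + -4.2054²) = 5.7540 (running 16.6613)
  edge 5→6: √(4.0627² + -2.0480²) = 4.5497 (running 21.2111)
  edge 6→7: √(1.7677² + 1.4352²) = 2.2769 (running 23.4880)
  edge 7→1: √(-0.9396² + 5.9250²) = 5.9990 (running 29.4870)
Perimeter = 29.4870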